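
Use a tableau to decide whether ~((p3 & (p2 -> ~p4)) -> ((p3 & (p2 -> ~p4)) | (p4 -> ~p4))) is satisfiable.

Unsatisfiable

Initial set: {~((p3 & (p2 -> ~p4)) -> ((p3 & (p2 -> ~p4)) | (p4 -> ~p4)))}.
~((p3 & (p2 -> ~p4)) -> ((p3 & (p2 -> ~p4)) | (p4 -> ~p4))): α-rule — add (p3 & (p2 -> ~p4)), ~((p3 & (p2 -> ~p4)) | (p4 -> ~p4)).
(p3 & (p2 -> ~p4)): α-rule — add p3, (p2 -> ~p4).
~((p3 & (p2 -> ~p4)) | (p4 -> ~p4)): α-rule — add ~(p3 & (p2 -> ~p4)), ~(p4 -> ~p4).
~(p4 -> ~p4): α-rule — add p4, ~~p4.
(p2 -> ~p4): β-rule — branch into ~p2  //  ~p4.
  branch 1 (add ~p2):
    ~(p3 & (p2 -> ~p4)): β-rule — branch into ~p3  //  ~(p2 -> ~p4).
      branch 1.1 (add ~p3):
        × closes — contains both p3 and ~p3.
      branch 1.2 (add ~(p2 -> ~p4)):
        ~(p2 -> ~p4): α-rule — add p2, ~~p4.
        × closes — contains both p2 and ~p2.
  branch 2 (add ~p4):
    × closes — contains both p4 and ~p4.
All 3 branches close.
Every branch closed; the formula is unsatisfiable.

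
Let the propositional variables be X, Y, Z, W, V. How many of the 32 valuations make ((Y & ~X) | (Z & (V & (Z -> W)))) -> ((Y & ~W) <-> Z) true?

25

Initial set: {T (((Y & ~X) | (Z & (V & (Z -> W)))) -> ((Y & ~W) <-> Z))}.
T (((Y & ~X) | (Z & (V & (Z -> W)))) -> ((Y & ~W) <-> Z)): β-rule — branch into F ((Y & ~X) | (Z & (V & (Z -> W))))  //  T ((Y & ~W) <-> Z).
  branch 1 (add F ((Y & ~X) | (Z & (V & (Z -> W))))):
    F ((Y & ~X) | (Z & (V & (Z -> W)))): α-rule — add F (Y & ~X), F (Z & (V & (Z -> W))).
    F (Y & ~X): β-rule — branch into F Y  //  F ~X.
      branch 1.1 (add F Y):
        F (Z & (V & (Z -> W))): β-rule — branch into F Z  //  F (V & (Z -> W)).
          branch 1.1.1 (add F Z):
            ○ open, literals {Y=false, Z=false}.
          branch 1.1.2 (add F (V & (Z -> W))):
            F (V & (Z -> W)): β-rule — branch into F V  //  F (Z -> W).
              branch 1.1.2.1 (add F V):
                ○ open, literals {V=false, Y=false}.
              branch 1.1.2.2 (add F (Z -> W)):
                F (Z -> W): α-rule — add T Z, F W.
                ○ open, literals {W=false, Y=false, Z=true}.
      branch 1.2 (add F ~X):
        F (Z & (V & (Z -> W))): β-rule — branch into F Z  //  F (V & (Z -> W)).
          branch 1.2.1 (add F Z):
            ○ open, literals {X=true, Z=false}.
          branch 1.2.2 (add F (V & (Z -> W))):
            F (V & (Z -> W)): β-rule — branch into F V  //  F (Z -> W).
              branch 1.2.2.1 (add F V):
                ○ open, literals {V=false, X=true}.
              branch 1.2.2.2 (add F (Z -> W)):
                F (Z -> W): α-rule — add T Z, F W.
                ○ open, literals {W=false, X=true, Z=true}.
  branch 2 (add T ((Y & ~W) <-> Z)):
    T ((Y & ~W) <-> Z): β-rule — branch into T (Y & ~W), T Z  //  F (Y & ~W), F Z.
      branch 2.1 (add T (Y & ~W), T Z):
        T (Y & ~W): α-rule — add T Y, T ~W.
        ○ open, literals {W=false, Y=true, Z=true}.
      branch 2.2 (add F (Y & ~W), F Z):
        F (Y & ~W): β-rule — branch into F Y  //  F ~W.
          branch 2.2.1 (add F Y):
            ○ open, literals {Y=false, Z=false}.
          branch 2.2.2 (add F ~W):
            ○ open, literals {W=true, Z=false}.
0 branches closed, 9 open.
Each open branch fixes some atoms; the unmentioned ones are free. Counting distinct full assignments: branch {Y=false, Z=false} (X, W, V) contributes 8 new; branch {V=false, Y=false} (X, Z, W) contributes 4 new; branch {W=false, Y=false, Z=true} (X, V) contributes 2 new; branch {X=true, Z=false} (Y, W, V) contributes 4 new; branch {V=false, X=true} (Y, Z, W) contributes 2 new; branch {W=false, X=true, Z=true} (Y, V) contributes 1 new; branch {W=false, Y=true, Z=true} (X, V) contributes 2 new; branch {Y=false, Z=false} (X, W, V) contributes 0 new; branch {W=true, Z=false} (X, Y, V) contributes 2 new. Total: 25.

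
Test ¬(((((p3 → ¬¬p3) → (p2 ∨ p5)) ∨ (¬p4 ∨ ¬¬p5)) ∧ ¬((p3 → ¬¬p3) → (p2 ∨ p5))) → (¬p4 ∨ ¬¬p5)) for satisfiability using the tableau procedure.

Initial set: {¬(((((p3 → ¬¬p3) → (p2 ∨ p5)) ∨ (¬p4 ∨ ¬¬p5)) ∧ ¬((p3 → ¬¬p3) → (p2 ∨ p5))) → (¬p4 ∨ ¬¬p5))}.
¬(((((p3 → ¬¬p3) → (p2 ∨ p5)) ∨ (¬p4 ∨ ¬¬p5)) ∧ ¬((p3 → ¬¬p3) → (p2 ∨ p5))) → (¬p4 ∨ ¬¬p5)): α-rule — add ((((p3 → ¬¬p3) → (p2 ∨ p5)) ∨ (¬p4 ∨ ¬¬p5)) ∧ ¬((p3 → ¬¬p3) → (p2 ∨ p5))), ¬(¬p4 ∨ ¬¬p5).
((((p3 → ¬¬p3) → (p2 ∨ p5)) ∨ (¬p4 ∨ ¬¬p5)) ∧ ¬((p3 → ¬¬p3) → (p2 ∨ p5))): α-rule — add (((p3 → ¬¬p3) → (p2 ∨ p5)) ∨ (¬p4 ∨ ¬¬p5)), ¬((p3 → ¬¬p3) → (p2 ∨ p5)).
¬(¬p4 ∨ ¬¬p5): α-rule — add ¬¬p4, ¬¬¬p5.
¬((p3 → ¬¬p3) → (p2 ∨ p5)): α-rule — add (p3 → ¬¬p3), ¬(p2 ∨ p5).
¬¬¬p5: drop double negation, giving ¬p5.
¬(p2 ∨ p5): α-rule — add ¬p2, ¬p5.
(((p3 → ¬¬p3) → (p2 ∨ p5)) ∨ (¬p4 ∨ ¬¬p5)): β-rule — branch into ((p3 → ¬¬p3) → (p2 ∨ p5))  //  (¬p4 ∨ ¬¬p5).
  branch 1 (add ((p3 → ¬¬p3) → (p2 ∨ p5))):
    (p3 → ¬¬p3): β-rule — branch into ¬p3  //  ¬¬p3.
      branch 1.1 (add ¬p3):
        ((p3 → ¬¬p3) → (p2 ∨ p5)): β-rule — branch into ¬(p3 → ¬¬p3)  //  (p2 ∨ p5).
          branch 1.1.1 (add ¬(p3 → ¬¬p3)):
            ¬(p3 → ¬¬p3): α-rule — add p3, ¬¬¬p3.
            × closes — contains both p3 and ¬p3.
          branch 1.1.2 (add (p2 ∨ p5)):
            (p2 ∨ p5): β-rule — branch into p2  //  p5.
              branch 1.1.2.1 (add p2):
                × closes — contains both p2 and ¬p2.
              branch 1.1.2.2 (add p5):
                × closes — contains both p5 and ¬p5.
      branch 1.2 (add ¬¬p3):
        ¬¬p3: drop double negation, giving p3.
        ((p3 → ¬¬p3) → (p2 ∨ p5)): β-rule — branch into ¬(p3 → ¬¬p3)  //  (p2 ∨ p5).
          branch 1.2.1 (add ¬(p3 → ¬¬p3)):
            ¬(p3 → ¬¬p3): α-rule — add p3, ¬¬¬p3.
            ¬¬¬p3: drop double negation, giving ¬p3.
            × closes — contains both p3 and ¬p3.
          branch 1.2.2 (add (p2 ∨ p5)):
            (p2 ∨ p5): β-rule — branch into p2  //  p5.
              branch 1.2.2.1 (add p2):
                × closes — contains both p2 and ¬p2.
              branch 1.2.2.2 (add p5):
                × closes — contains both p5 and ¬p5.
  branch 2 (add (¬p4 ∨ ¬¬p5)):
    (p3 → ¬¬p3): β-rule — branch into ¬p3  //  ¬¬p3.
      branch 2.1 (add ¬p3):
        (¬p4 ∨ ¬¬p5): β-rule — branch into ¬p4  //  ¬¬p5.
          branch 2.1.1 (add ¬p4):
            × closes — contains both p4 and ¬p4.
          branch 2.1.2 (add ¬¬p5):
            ¬¬p5: drop double negation, giving p5.
            × closes — contains both p5 and ¬p5.
      branch 2.2 (add ¬¬p3):
        ¬¬p3: drop double negation, giving p3.
        (¬p4 ∨ ¬¬p5): β-rule — branch into ¬p4  //  ¬¬p5.
          branch 2.2.1 (add ¬p4):
            × closes — contains both p4 and ¬p4.
          branch 2.2.2 (add ¬¬p5):
            ¬¬p5: drop double negation, giving p5.
            × closes — contains both p5 and ¬p5.
All 10 branches close.
Every branch closed; the formula is unsatisfiable.

Unsatisfiable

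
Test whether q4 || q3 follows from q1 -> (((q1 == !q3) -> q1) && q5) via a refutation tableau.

Initial set: {(q1 -> (((q1 == !q3) -> q1) && q5)); !(q4 || q3)}.
!(q4 || q3): α-rule — add !q4, !q3.
(q1 -> (((q1 == !q3) -> q1) && q5)): β-rule — branch into !q1  //  (((q1 == !q3) -> q1) && q5).
  branch 1 (add !q1):
    ○ open, literals {q1=false, q3=false, q4=false}.
  branch 2 (add (((q1 == !q3) -> q1) && q5)):
    (((q1 == !q3) -> q1) && q5): α-rule — add ((q1 == !q3) -> q1), q5.
    ((q1 == !q3) -> q1): β-rule — branch into !(q1 == !q3)  //  q1.
      branch 2.1 (add !(q1 == !q3)):
        !(q1 == !q3): β-rule — branch into q1, !!q3  //  !q1, !q3.
          branch 2.1.1 (add q1, !!q3):
            × closes — contains both q3 and !q3.
          branch 2.1.2 (add !q1, !q3):
            ○ open, literals {q1=false, q3=false, q4=false, q5=true}.
      branch 2.2 (add q1):
        ○ open, literals {q1=true, q3=false, q4=false, q5=true}.
1 branch closed, 3 open.
An open branch gives a countermodel: q1=false, q3=false, q4=false (unmentioned atoms arbitrary); the premises hold there but the conclusion fails.

No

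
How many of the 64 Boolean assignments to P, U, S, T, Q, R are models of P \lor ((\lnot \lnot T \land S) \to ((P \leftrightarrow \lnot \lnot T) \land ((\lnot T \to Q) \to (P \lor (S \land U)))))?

Initial set: {(P \lor ((\lnot \lnot T \land S) \to ((P \leftrightarrow \lnot \lnot T) \land ((\lnot T \to Q) \to (P \lor (S \land U))))))}.
(P \lor ((\lnot \lnot T \land S) \to ((P \leftrightarrow \lnot \lnot T) \land ((\lnot T \to Q) \to (P \lor (S \land U)))))): β-rule — branch into P  //  ((\lnot \lnot T \land S) \to ((P \leftrightarrow \lnot \lnot T) \land ((\lnot T \to Q) \to (P \lor (S \land U))))).
  branch 1 (add P):
    ○ open, literals {P=T}.
  branch 2 (add ((\lnot \lnot T \land S) \to ((P \leftrightarrow \lnot \lnot T) \land ((\lnot T \to Q) \to (P \lor (S \land U)))))):
    ((\lnot \lnot T \land S) \to ((P \leftrightarrow \lnot \lnot T) \land ((\lnot T \to Q) \to (P \lor (S \land U))))): β-rule — branch into \lnot (\lnot \lnot T \land S)  //  ((P \leftrightarrow \lnot \lnot T) \land ((\lnot T \to Q) \to (P \lor (S \land U)))).
      branch 2.1 (add \lnot (\lnot \lnot T \land S)):
        \lnot (\lnot \lnot T \land S): β-rule — branch into \lnot \lnot \lnot T  //  \lnot S.
          branch 2.1.1 (add \lnot \lnot \lnot T):
            \lnot \lnot \lnot T: drop double negation, giving \lnot T.
            ○ open, literals {T=F}.
          branch 2.1.2 (add \lnot S):
            ○ open, literals {S=F}.
      branch 2.2 (add ((P \leftrightarrow \lnot \lnot T) \land ((\lnot T \to Q) \to (P \lor (S \land U))))):
        ((P \leftrightarrow \lnot \lnot T) \land ((\lnot T \to Q) \to (P \lor (S \land U)))): α-rule — add (P \leftrightarrow \lnot \lnot T), ((\lnot T \to Q) \to (P \lor (S \land U))).
        (P \leftrightarrow \lnot \lnot T): β-rule — branch into P, \lnot \lnot T  //  \lnot P, \lnot \lnot \lnot T.
          branch 2.2.1 (add P, \lnot \lnot T):
            \lnot \lnot T: drop double negation, giving T.
            ((\lnot T \to Q) \to (P \lor (S \land U))): β-rule — branch into \lnot (\lnot T \to Q)  //  (P \lor (S \land U)).
              branch 2.2.1.1 (add \lnot (\lnot T \to Q)):
                \lnot (\lnot T \to Q): α-rule — add \lnot T, \lnot Q.
                × closes — contains both T and \lnot T.
              branch 2.2.1.2 (add (P \lor (S \land U))):
                (P \lor (S \land U)): β-rule — branch into P  //  (S \land U).
                  branch 2.2.1.2.1 (add P):
                    ○ open, literals {P=T, T=T}.
                  branch 2.2.1.2.2 (add (S \land U)):
                    (S \land U): α-rule — add S, U.
                    ○ open, literals {P=T, S=T, T=T, U=T}.
          branch 2.2.2 (add \lnot P, \lnot \lnot \lnot T):
            \lnot \lnot \lnot T: drop double negation, giving \lnot T.
            ((\lnot T \to Q) \to (P \lor (S \land U))): β-rule — branch into \lnot (\lnot T \to Q)  //  (P \lor (S \land U)).
              branch 2.2.2.1 (add \lnot (\lnot T \to Q)):
                \lnot (\lnot T \to Q): α-rule — add \lnot T, \lnot Q.
                ○ open, literals {P=F, Q=F, T=F}.
              branch 2.2.2.2 (add (P \lor (S \land U))):
                (P \lor (S \land U)): β-rule — branch into P  //  (S \land U).
                  branch 2.2.2.2.1 (add P):
                    × closes — contains both P and \lnot P.
                  branch 2.2.2.2.2 (add (S \land U)):
                    (S \land U): α-rule — add S, U.
                    ○ open, literals {P=F, S=T, T=F, U=T}.
2 branches closed, 7 open.
Each open branch fixes some atoms; the unmentioned ones are free. Counting distinct full assignments: branch {P=T} (U, S, T, Q, R) contributes 32 new; branch {T=F} (P, U, S, Q, R) contributes 16 new; branch {S=F} (P, U, T, Q, R) contributes 8 new; branch {P=T, T=T} (U, S, Q, R) contributes 0 new; branch {P=T, S=T, T=T, U=T} (Q, R) contributes 0 new; branch {P=F, Q=F, T=F} (U, S, R) contributes 0 new; branch {P=F, S=T, T=F, U=T} (Q, R) contributes 0 new. Total: 56.

56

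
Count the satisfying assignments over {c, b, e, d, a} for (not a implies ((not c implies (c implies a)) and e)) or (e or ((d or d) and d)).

Initial set: {((not a implies ((not c implies (c implies a)) and e)) or (e or ((d or d) and d)))}.
((not a implies ((not c implies (c implies a)) and e)) or (e or ((d or d) and d))): β-rule — branch into (not a implies ((not c implies (c implies a)) and e))  //  (e or ((d or d) and d)).
  branch 1 (add (not a implies ((not c implies (c implies a)) and e))):
    (not a implies ((not c implies (c implies a)) and e)): β-rule — branch into not not a  //  ((not c implies (c implies a)) and e).
      branch 1.1 (add not not a):
        ○ open, literals {a=true}.
      branch 1.2 (add ((not c implies (c implies a)) and e)):
        ((not c implies (c implies a)) and e): α-rule — add (not c implies (c implies a)), e.
        (not c implies (c implies a)): β-rule — branch into not not c  //  (c implies a).
          branch 1.2.1 (add not not c):
            ○ open, literals {c=true, e=true}.
          branch 1.2.2 (add (c implies a)):
            (c implies a): β-rule — branch into not c  //  a.
              branch 1.2.2.1 (add not c):
                ○ open, literals {c=false, e=true}.
              branch 1.2.2.2 (add a):
                ○ open, literals {a=true, e=true}.
  branch 2 (add (e or ((d or d) and d))):
    (e or ((d or d) and d)): β-rule — branch into e  //  ((d or d) and d).
      branch 2.1 (add e):
        ○ open, literals {e=true}.
      branch 2.2 (add ((d or d) and d)):
        ((d or d) and d): α-rule — add (d or d), d.
        (d or d): β-rule — branch into d  //  d.
          branch 2.2.1 (add d):
            ○ open, literals {d=true}.
          branch 2.2.2 (add d):
            ○ open, literals {d=true}.
0 branches closed, 7 open.
Each open branch fixes some atoms; the unmentioned ones are free. Counting distinct full assignments: branch {a=true} (c, b, e, d) contributes 16 new; branch {c=true, e=true} (b, d, a) contributes 4 new; branch {c=false, e=true} (b, d, a) contributes 4 new; branch {a=true, e=true} (c, b, d) contributes 0 new; branch {e=true} (c, b, d, a) contributes 0 new; branch {d=true} (c, b, e, a) contributes 4 new; branch {d=true} (c, b, e, a) contributes 0 new. Total: 28.

28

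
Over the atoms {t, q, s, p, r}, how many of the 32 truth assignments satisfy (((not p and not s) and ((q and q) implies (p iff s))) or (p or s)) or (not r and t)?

Initial set: {T ((((not p and not s) and ((q and q) implies (p iff s))) or (p or s)) or (not r and t))}.
T ((((not p and not s) and ((q and q) implies (p iff s))) or (p or s)) or (not r and t)): β-rule — branch into T (((not p and not s) and ((q and q) implies (p iff s))) or (p or s))  //  T (not r and t).
  branch 1 (add T (((not p and not s) and ((q and q) implies (p iff s))) or (p or s))):
    T (((not p and not s) and ((q and q) implies (p iff s))) or (p or s)): β-rule — branch into T ((not p and not s) and ((q and q) implies (p iff s)))  //  T (p or s).
      branch 1.1 (add T ((not p and not s) and ((q and q) implies (p iff s)))):
        T ((not p and not s) and ((q and q) implies (p iff s))): α-rule — add T (not p and not s), T ((q and q) implies (p iff s)).
        T (not p and not s): α-rule — add T not p, T not s.
        T ((q and q) implies (p iff s)): β-rule — branch into F (q and q)  //  T (p iff s).
          branch 1.1.1 (add F (q and q)):
            F (q and q): β-rule — branch into F q  //  F q.
              branch 1.1.1.1 (add F q):
                ○ open, literals {p=0, q=0, s=0}.
              branch 1.1.1.2 (add F q):
                ○ open, literals {p=0, q=0, s=0}.
          branch 1.1.2 (add T (p iff s)):
            T (p iff s): β-rule — branch into T p, T s  //  F p, F s.
              branch 1.1.2.1 (add T p, T s):
                × closes — contains both p and not p.
              branch 1.1.2.2 (add F p, F s):
                ○ open, literals {p=0, s=0}.
      branch 1.2 (add T (p or s)):
        T (p or s): β-rule — branch into T p  //  T s.
          branch 1.2.1 (add T p):
            ○ open, literals {p=1}.
          branch 1.2.2 (add T s):
            ○ open, literals {s=1}.
  branch 2 (add T (not r and t)):
    T (not r and t): α-rule — add T not r, T t.
    ○ open, literals {r=0, t=1}.
1 branch closed, 6 open.
Each open branch fixes some atoms; the unmentioned ones are free. Counting distinct full assignments: branch {p=0, q=0, s=0} (t, r) contributes 4 new; branch {p=0, q=0, s=0} (t, r) contributes 0 new; branch {p=0, s=0} (t, q, r) contributes 4 new; branch {p=1} (t, q, s, r) contributes 16 new; branch {s=1} (t, q, p, r) contributes 8 new; branch {r=0, t=1} (q, s, p) contributes 0 new. Total: 32.

32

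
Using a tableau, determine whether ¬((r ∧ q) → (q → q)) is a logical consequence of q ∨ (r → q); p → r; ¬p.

No

Initial set: {(q ∨ (r → q)); (p → r); ¬p; ¬¬((r ∧ q) → (q → q))}.
(q ∨ (r → q)): β-rule — branch into q  //  (r → q).
  branch 1 (add q):
    (p → r): β-rule — branch into ¬p  //  r.
      branch 1.1 (add ¬p):
        ¬¬((r ∧ q) → (q → q)): β-rule — branch into ¬(r ∧ q)  //  (q → q).
          branch 1.1.1 (add ¬(r ∧ q)):
            ¬(r ∧ q): β-rule — branch into ¬r  //  ¬q.
              branch 1.1.1.1 (add ¬r):
                ○ open, literals {p=F, q=T, r=F}.
              branch 1.1.1.2 (add ¬q):
                × closes — contains both q and ¬q.
          branch 1.1.2 (add (q → q)):
            (q → q): β-rule — branch into ¬q  //  q.
              branch 1.1.2.1 (add ¬q):
                × closes — contains both q and ¬q.
              branch 1.1.2.2 (add q):
                ○ open, literals {p=F, q=T}.
      branch 1.2 (add r):
        ¬¬((r ∧ q) → (q → q)): β-rule — branch into ¬(r ∧ q)  //  (q → q).
          branch 1.2.1 (add ¬(r ∧ q)):
            ¬(r ∧ q): β-rule — branch into ¬r  //  ¬q.
              branch 1.2.1.1 (add ¬r):
                × closes — contains both r and ¬r.
              branch 1.2.1.2 (add ¬q):
                × closes — contains both q and ¬q.
          branch 1.2.2 (add (q → q)):
            (q → q): β-rule — branch into ¬q  //  q.
              branch 1.2.2.1 (add ¬q):
                × closes — contains both q and ¬q.
              branch 1.2.2.2 (add q):
                ○ open, literals {p=F, q=T, r=T}.
  branch 2 (add (r → q)):
    (p → r): β-rule — branch into ¬p  //  r.
      branch 2.1 (add ¬p):
        ¬¬((r ∧ q) → (q → q)): β-rule — branch into ¬(r ∧ q)  //  (q → q).
          branch 2.1.1 (add ¬(r ∧ q)):
            (r → q): β-rule — branch into ¬r  //  q.
              branch 2.1.1.1 (add ¬r):
                ¬(r ∧ q): β-rule — branch into ¬r  //  ¬q.
                  branch 2.1.1.1.1 (add ¬r):
                    ○ open, literals {p=F, r=F}.
                  branch 2.1.1.1.2 (add ¬q):
                    ○ open, literals {p=F, q=F, r=F}.
              branch 2.1.1.2 (add q):
                ¬(r ∧ q): β-rule — branch into ¬r  //  ¬q.
                  branch 2.1.1.2.1 (add ¬r):
                    ○ open, literals {p=F, q=T, r=F}.
                  branch 2.1.1.2.2 (add ¬q):
                    × closes — contains both q and ¬q.
          branch 2.1.2 (add (q → q)):
            (r → q): β-rule — branch into ¬r  //  q.
              branch 2.1.2.1 (add ¬r):
                (q → q): β-rule — branch into ¬q  //  q.
                  branch 2.1.2.1.1 (add ¬q):
                    ○ open, literals {p=F, q=F, r=F}.
                  branch 2.1.2.1.2 (add q):
                    ○ open, literals {p=F, q=T, r=F}.
              branch 2.1.2.2 (add q):
                (q → q): β-rule — branch into ¬q  //  q.
                  branch 2.1.2.2.1 (add ¬q):
                    × closes — contains both q and ¬q.
                  branch 2.1.2.2.2 (add q):
                    ○ open, literals {p=F, q=T}.
      branch 2.2 (add r):
        ¬¬((r ∧ q) → (q → q)): β-rule — branch into ¬(r ∧ q)  //  (q → q).
          branch 2.2.1 (add ¬(r ∧ q)):
            (r → q): β-rule — branch into ¬r  //  q.
              branch 2.2.1.1 (add ¬r):
                × closes — contains both r and ¬r.
              branch 2.2.1.2 (add q):
                ¬(r ∧ q): β-rule — branch into ¬r  //  ¬q.
                  branch 2.2.1.2.1 (add ¬r):
                    × closes — contains both r and ¬r.
                  branch 2.2.1.2.2 (add ¬q):
                    × closes — contains both q and ¬q.
          branch 2.2.2 (add (q → q)):
            (r → q): β-rule — branch into ¬r  //  q.
              branch 2.2.2.1 (add ¬r):
                × closes — contains both r and ¬r.
              branch 2.2.2.2 (add q):
                (q → q): β-rule — branch into ¬q  //  q.
                  branch 2.2.2.2.1 (add ¬q):
                    × closes — contains both q and ¬q.
                  branch 2.2.2.2.2 (add q):
                    ○ open, literals {p=F, q=T, r=T}.
12 branches closed, 10 open.
An open branch gives a countermodel: p=F, q=T, r=F (unmentioned atoms arbitrary); the premises hold there but the conclusion fails.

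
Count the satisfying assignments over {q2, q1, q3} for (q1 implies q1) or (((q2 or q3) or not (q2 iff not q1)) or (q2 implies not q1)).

Initial set: {((q1 implies q1) or (((q2 or q3) or not (q2 iff not q1)) or (q2 implies not q1)))}.
((q1 implies q1) or (((q2 or q3) or not (q2 iff not q1)) or (q2 implies not q1))): β-rule — branch into (q1 implies q1)  //  (((q2 or q3) or not (q2 iff not q1)) or (q2 implies not q1)).
  branch 1 (add (q1 implies q1)):
    (q1 implies q1): β-rule — branch into not q1  //  q1.
      branch 1.1 (add not q1):
        ○ open, literals {q1=F}.
      branch 1.2 (add q1):
        ○ open, literals {q1=T}.
  branch 2 (add (((q2 or q3) or not (q2 iff not q1)) or (q2 implies not q1))):
    (((q2 or q3) or not (q2 iff not q1)) or (q2 implies not q1)): β-rule — branch into ((q2 or q3) or not (q2 iff not q1))  //  (q2 implies not q1).
      branch 2.1 (add ((q2 or q3) or not (q2 iff not q1))):
        ((q2 or q3) or not (q2 iff not q1)): β-rule — branch into (q2 or q3)  //  not (q2 iff not q1).
          branch 2.1.1 (add (q2 or q3)):
            (q2 or q3): β-rule — branch into q2  //  q3.
              branch 2.1.1.1 (add q2):
                ○ open, literals {q2=T}.
              branch 2.1.1.2 (add q3):
                ○ open, literals {q3=T}.
          branch 2.1.2 (add not (q2 iff not q1)):
            not (q2 iff not q1): β-rule — branch into q2, not not q1  //  not q2, not q1.
              branch 2.1.2.1 (add q2, not not q1):
                ○ open, literals {q1=T, q2=T}.
              branch 2.1.2.2 (add not q2, not q1):
                ○ open, literals {q1=F, q2=F}.
      branch 2.2 (add (q2 implies not q1)):
        (q2 implies not q1): β-rule — branch into not q2  //  not q1.
          branch 2.2.1 (add not q2):
            ○ open, literals {q2=F}.
          branch 2.2.2 (add not q1):
            ○ open, literals {q1=F}.
0 branches closed, 8 open.
Each open branch fixes some atoms; the unmentioned ones are free. Counting distinct full assignments: branch {q1=F} (q2, q3) contributes 4 new; branch {q1=T} (q2, q3) contributes 4 new; branch {q2=T} (q1, q3) contributes 0 new; branch {q3=T} (q2, q1) contributes 0 new; branch {q1=T, q2=T} (q3) contributes 0 new; branch {q1=F, q2=F} (q3) contributes 0 new; branch {q2=F} (q1, q3) contributes 0 new; branch {q1=F} (q2, q3) contributes 0 new. Total: 8.

8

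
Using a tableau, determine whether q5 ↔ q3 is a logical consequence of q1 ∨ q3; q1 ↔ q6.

No

Initial set: {(q1 ∨ q3); (q1 ↔ q6); ¬(q5 ↔ q3)}.
(q1 ∨ q3): β-rule — branch into q1  //  q3.
  branch 1 (add q1):
    (q1 ↔ q6): β-rule — branch into q1, q6  //  ¬q1, ¬q6.
      branch 1.1 (add q1, q6):
        ¬(q5 ↔ q3): β-rule — branch into q5, ¬q3  //  ¬q5, q3.
          branch 1.1.1 (add q5, ¬q3):
            ○ open, literals {q1=true, q3=false, q5=true, q6=true}.
          branch 1.1.2 (add ¬q5, q3):
            ○ open, literals {q1=true, q3=true, q5=false, q6=true}.
      branch 1.2 (add ¬q1, ¬q6):
        × closes — contains both q1 and ¬q1.
  branch 2 (add q3):
    (q1 ↔ q6): β-rule — branch into q1, q6  //  ¬q1, ¬q6.
      branch 2.1 (add q1, q6):
        ¬(q5 ↔ q3): β-rule — branch into q5, ¬q3  //  ¬q5, q3.
          branch 2.1.1 (add q5, ¬q3):
            × closes — contains both q3 and ¬q3.
          branch 2.1.2 (add ¬q5, q3):
            ○ open, literals {q1=true, q3=true, q5=false, q6=true}.
      branch 2.2 (add ¬q1, ¬q6):
        ¬(q5 ↔ q3): β-rule — branch into q5, ¬q3  //  ¬q5, q3.
          branch 2.2.1 (add q5, ¬q3):
            × closes — contains both q3 and ¬q3.
          branch 2.2.2 (add ¬q5, q3):
            ○ open, literals {q1=false, q3=true, q5=false, q6=false}.
3 branches closed, 4 open.
An open branch gives a countermodel: q1=true, q3=false, q5=true, q6=true (unmentioned atoms arbitrary); the premises hold there but the conclusion fails.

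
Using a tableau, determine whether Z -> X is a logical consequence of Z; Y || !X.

No

Initial set: {Z; (Y || !X); !(Z -> X)}.
!(Z -> X): α-rule — add Z, !X.
(Y || !X): β-rule — branch into Y  //  !X.
  branch 1 (add Y):
    ○ open, literals {X=false, Y=true, Z=true}.
  branch 2 (add !X):
    ○ open, literals {X=false, Z=true}.
0 branches closed, 2 open.
An open branch gives a countermodel: X=false, Y=true, Z=true (unmentioned atoms arbitrary); the premises hold there but the conclusion fails.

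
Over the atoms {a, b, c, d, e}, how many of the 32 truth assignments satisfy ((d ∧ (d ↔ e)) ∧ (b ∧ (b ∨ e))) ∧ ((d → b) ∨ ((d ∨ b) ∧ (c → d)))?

4

Initial set: {(((d ∧ (d ↔ e)) ∧ (b ∧ (b ∨ e))) ∧ ((d → b) ∨ ((d ∨ b) ∧ (c → d))))}.
(((d ∧ (d ↔ e)) ∧ (b ∧ (b ∨ e))) ∧ ((d → b) ∨ ((d ∨ b) ∧ (c → d)))): α-rule — add ((d ∧ (d ↔ e)) ∧ (b ∧ (b ∨ e))), ((d → b) ∨ ((d ∨ b) ∧ (c → d))).
((d ∧ (d ↔ e)) ∧ (b ∧ (b ∨ e))): α-rule — add (d ∧ (d ↔ e)), (b ∧ (b ∨ e)).
(d ∧ (d ↔ e)): α-rule — add d, (d ↔ e).
(b ∧ (b ∨ e)): α-rule — add b, (b ∨ e).
((d → b) ∨ ((d ∨ b) ∧ (c → d))): β-rule — branch into (d → b)  //  ((d ∨ b) ∧ (c → d)).
  branch 1 (add (d → b)):
    (d ↔ e): β-rule — branch into d, e  //  ¬d, ¬e.
      branch 1.1 (add d, e):
        (b ∨ e): β-rule — branch into b  //  e.
          branch 1.1.1 (add b):
            (d → b): β-rule — branch into ¬d  //  b.
              branch 1.1.1.1 (add ¬d):
                × closes — contains both d and ¬d.
              branch 1.1.1.2 (add b):
                ○ open, literals {b=1, d=1, e=1}.
          branch 1.1.2 (add e):
            (d → b): β-rule — branch into ¬d  //  b.
              branch 1.1.2.1 (add ¬d):
                × closes — contains both d and ¬d.
              branch 1.1.2.2 (add b):
                ○ open, literals {b=1, d=1, e=1}.
      branch 1.2 (add ¬d, ¬e):
        × closes — contains both d and ¬d.
  branch 2 (add ((d ∨ b) ∧ (c → d))):
    ((d ∨ b) ∧ (c → d)): α-rule — add (d ∨ b), (c → d).
    (d ↔ e): β-rule — branch into d, e  //  ¬d, ¬e.
      branch 2.1 (add d, e):
        (b ∨ e): β-rule — branch into b  //  e.
          branch 2.1.1 (add b):
            (d ∨ b): β-rule — branch into d  //  b.
              branch 2.1.1.1 (add d):
                (c → d): β-rule — branch into ¬c  //  d.
                  branch 2.1.1.1.1 (add ¬c):
                    ○ open, literals {b=1, c=0, d=1, e=1}.
                  branch 2.1.1.1.2 (add d):
                    ○ open, literals {b=1, d=1, e=1}.
              branch 2.1.1.2 (add b):
                (c → d): β-rule — branch into ¬c  //  d.
                  branch 2.1.1.2.1 (add ¬c):
                    ○ open, literals {b=1, c=0, d=1, e=1}.
                  branch 2.1.1.2.2 (add d):
                    ○ open, literals {b=1, d=1, e=1}.
          branch 2.1.2 (add e):
            (d ∨ b): β-rule — branch into d  //  b.
              branch 2.1.2.1 (add d):
                (c → d): β-rule — branch into ¬c  //  d.
                  branch 2.1.2.1.1 (add ¬c):
                    ○ open, literals {b=1, c=0, d=1, e=1}.
                  branch 2.1.2.1.2 (add d):
                    ○ open, literals {b=1, d=1, e=1}.
              branch 2.1.2.2 (add b):
                (c → d): β-rule — branch into ¬c  //  d.
                  branch 2.1.2.2.1 (add ¬c):
                    ○ open, literals {b=1, c=0, d=1, e=1}.
                  branch 2.1.2.2.2 (add d):
                    ○ open, literals {b=1, d=1, e=1}.
      branch 2.2 (add ¬d, ¬e):
        × closes — contains both d and ¬d.
4 branches closed, 10 open.
Each open branch fixes some atoms; the unmentioned ones are free. Counting distinct full assignments: branch {b=1, d=1, e=1} (a, c) contributes 4 new; branch {b=1, d=1, e=1} (a, c) contributes 0 new; branch {b=1, c=0, d=1, e=1} (a) contributes 0 new; branch {b=1, d=1, e=1} (a, c) contributes 0 new; branch {b=1, c=0, d=1, e=1} (a) contributes 0 new; branch {b=1, d=1, e=1} (a, c) contributes 0 new; branch {b=1, c=0, d=1, e=1} (a) contributes 0 new; branch {b=1, d=1, e=1} (a, c) contributes 0 new; branch {b=1, c=0, d=1, e=1} (a) contributes 0 new; branch {b=1, d=1, e=1} (a, c) contributes 0 new. Total: 4.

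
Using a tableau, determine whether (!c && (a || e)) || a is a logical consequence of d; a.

Yes

Initial set: {d; a; !((!c && (a || e)) || a)}.
!((!c && (a || e)) || a): α-rule — add !(!c && (a || e)), !a.
× closes — contains both a and !a.
All 1 branch closes.
Every branch closed, so the premises entail the conclusion.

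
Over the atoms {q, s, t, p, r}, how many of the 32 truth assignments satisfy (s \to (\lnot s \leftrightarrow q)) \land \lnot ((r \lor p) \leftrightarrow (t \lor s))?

Initial set: {((s \to (\lnot s \leftrightarrow q)) \land \lnot ((r \lor p) \leftrightarrow (t \lor s)))}.
((s \to (\lnot s \leftrightarrow q)) \land \lnot ((r \lor p) \leftrightarrow (t \lor s))): α-rule — add (s \to (\lnot s \leftrightarrow q)), \lnot ((r \lor p) \leftrightarrow (t \lor s)).
(s \to (\lnot s \leftrightarrow q)): β-rule — branch into \lnot s  //  (\lnot s \leftrightarrow q).
  branch 1 (add \lnot s):
    \lnot ((r \lor p) \leftrightarrow (t \lor s)): β-rule — branch into (r \lor p), \lnot (t \lor s)  //  \lnot (r \lor p), (t \lor s).
      branch 1.1 (add (r \lor p), \lnot (t \lor s)):
        \lnot (t \lor s): α-rule — add \lnot t, \lnot s.
        (r \lor p): β-rule — branch into r  //  p.
          branch 1.1.1 (add r):
            ○ open, literals {r=true, s=false, t=false}.
          branch 1.1.2 (add p):
            ○ open, literals {p=true, s=false, t=false}.
      branch 1.2 (add \lnot (r \lor p), (t \lor s)):
        \lnot (r \lor p): α-rule — add \lnot r, \lnot p.
        (t \lor s): β-rule — branch into t  //  s.
          branch 1.2.1 (add t):
            ○ open, literals {p=false, r=false, s=false, t=true}.
          branch 1.2.2 (add s):
            × closes — contains both s and \lnot s.
  branch 2 (add (\lnot s \leftrightarrow q)):
    \lnot ((r \lor p) \leftrightarrow (t \lor s)): β-rule — branch into (r \lor p), \lnot (t \lor s)  //  \lnot (r \lor p), (t \lor s).
      branch 2.1 (add (r \lor p), \lnot (t \lor s)):
        \lnot (t \lor s): α-rule — add \lnot t, \lnot s.
        (\lnot s \leftrightarrow q): β-rule — branch into \lnot s, q  //  \lnot \lnot s, \lnot q.
          branch 2.1.1 (add \lnot s, q):
            (r \lor p): β-rule — branch into r  //  p.
              branch 2.1.1.1 (add r):
                ○ open, literals {q=true, r=true, s=false, t=false}.
              branch 2.1.1.2 (add p):
                ○ open, literals {p=true, q=true, s=false, t=false}.
          branch 2.1.2 (add \lnot \lnot s, \lnot q):
            × closes — contains both s and \lnot s.
      branch 2.2 (add \lnot (r \lor p), (t \lor s)):
        \lnot (r \lor p): α-rule — add \lnot r, \lnot p.
        (\lnot s \leftrightarrow q): β-rule — branch into \lnot s, q  //  \lnot \lnot s, \lnot q.
          branch 2.2.1 (add \lnot s, q):
            (t \lor s): β-rule — branch into t  //  s.
              branch 2.2.1.1 (add t):
                ○ open, literals {p=false, q=true, r=false, s=false, t=true}.
              branch 2.2.1.2 (add s):
                × closes — contains both s and \lnot s.
          branch 2.2.2 (add \lnot \lnot s, \lnot q):
            (t \lor s): β-rule — branch into t  //  s.
              branch 2.2.2.1 (add t):
                ○ open, literals {p=false, q=false, r=false, s=true, t=true}.
              branch 2.2.2.2 (add s):
                ○ open, literals {p=false, q=false, r=false, s=true}.
3 branches closed, 8 open.
Each open branch fixes some atoms; the unmentioned ones are free. Counting distinct full assignments: branch {r=true, s=false, t=false} (q, p) contributes 4 new; branch {p=true, s=false, t=false} (q, r) contributes 2 new; branch {p=false, r=false, s=false, t=true} (q) contributes 2 new; branch {q=true, r=true, s=false, t=false} (p) contributes 0 new; branch {p=true, q=true, s=false, t=false} (r) contributes 0 new; branch {p=false, q=true, r=false, s=false, t=true} (none free) contributes 0 new; branch {p=false, q=false, r=false, s=true, t=true} (none free) contributes 1 new; branch {p=false, q=false, r=false, s=true} (t) contributes 1 new. Total: 10.

10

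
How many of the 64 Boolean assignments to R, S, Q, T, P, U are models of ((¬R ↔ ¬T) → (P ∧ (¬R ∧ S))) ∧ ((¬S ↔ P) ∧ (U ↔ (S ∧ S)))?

8

Initial set: {(((¬R ↔ ¬T) → (P ∧ (¬R ∧ S))) ∧ ((¬S ↔ P) ∧ (U ↔ (S ∧ S))))}.
(((¬R ↔ ¬T) → (P ∧ (¬R ∧ S))) ∧ ((¬S ↔ P) ∧ (U ↔ (S ∧ S)))): α-rule — add ((¬R ↔ ¬T) → (P ∧ (¬R ∧ S))), ((¬S ↔ P) ∧ (U ↔ (S ∧ S))).
((¬S ↔ P) ∧ (U ↔ (S ∧ S))): α-rule — add (¬S ↔ P), (U ↔ (S ∧ S)).
((¬R ↔ ¬T) → (P ∧ (¬R ∧ S))): β-rule — branch into ¬(¬R ↔ ¬T)  //  (P ∧ (¬R ∧ S)).
  branch 1 (add ¬(¬R ↔ ¬T)):
    (¬S ↔ P): β-rule — branch into ¬S, P  //  ¬¬S, ¬P.
      branch 1.1 (add ¬S, P):
        (U ↔ (S ∧ S)): β-rule — branch into U, (S ∧ S)  //  ¬U, ¬(S ∧ S).
          branch 1.1.1 (add U, (S ∧ S)):
            (S ∧ S): α-rule — add S, S.
            × closes — contains both S and ¬S.
          branch 1.1.2 (add ¬U, ¬(S ∧ S)):
            ¬(¬R ↔ ¬T): β-rule — branch into ¬R, ¬¬T  //  ¬¬R, ¬T.
              branch 1.1.2.1 (add ¬R, ¬¬T):
                ¬(S ∧ S): β-rule — branch into ¬S  //  ¬S.
                  branch 1.1.2.1.1 (add ¬S):
                    ○ open, literals {P=1, R=0, S=0, T=1, U=0}.
                  branch 1.1.2.1.2 (add ¬S):
                    ○ open, literals {P=1, R=0, S=0, T=1, U=0}.
              branch 1.1.2.2 (add ¬¬R, ¬T):
                ¬(S ∧ S): β-rule — branch into ¬S  //  ¬S.
                  branch 1.1.2.2.1 (add ¬S):
                    ○ open, literals {P=1, R=1, S=0, T=0, U=0}.
                  branch 1.1.2.2.2 (add ¬S):
                    ○ open, literals {P=1, R=1, S=0, T=0, U=0}.
      branch 1.2 (add ¬¬S, ¬P):
        (U ↔ (S ∧ S)): β-rule — branch into U, (S ∧ S)  //  ¬U, ¬(S ∧ S).
          branch 1.2.1 (add U, (S ∧ S)):
            (S ∧ S): α-rule — add S, S.
            ¬(¬R ↔ ¬T): β-rule — branch into ¬R, ¬¬T  //  ¬¬R, ¬T.
              branch 1.2.1.1 (add ¬R, ¬¬T):
                ○ open, literals {P=0, R=0, S=1, T=1, U=1}.
              branch 1.2.1.2 (add ¬¬R, ¬T):
                ○ open, literals {P=0, R=1, S=1, T=0, U=1}.
          branch 1.2.2 (add ¬U, ¬(S ∧ S)):
            ¬(¬R ↔ ¬T): β-rule — branch into ¬R, ¬¬T  //  ¬¬R, ¬T.
              branch 1.2.2.1 (add ¬R, ¬¬T):
                ¬(S ∧ S): β-rule — branch into ¬S  //  ¬S.
                  branch 1.2.2.1.1 (add ¬S):
                    × closes — contains both S and ¬S.
                  branch 1.2.2.1.2 (add ¬S):
                    × closes — contains both S and ¬S.
              branch 1.2.2.2 (add ¬¬R, ¬T):
                ¬(S ∧ S): β-rule — branch into ¬S  //  ¬S.
                  branch 1.2.2.2.1 (add ¬S):
                    × closes — contains both S and ¬S.
                  branch 1.2.2.2.2 (add ¬S):
                    × closes — contains both S and ¬S.
  branch 2 (add (P ∧ (¬R ∧ S))):
    (P ∧ (¬R ∧ S)): α-rule — add P, (¬R ∧ S).
    (¬R ∧ S): α-rule — add ¬R, S.
    (¬S ↔ P): β-rule — branch into ¬S, P  //  ¬¬S, ¬P.
      branch 2.1 (add ¬S, P):
        × closes — contains both S and ¬S.
      branch 2.2 (add ¬¬S, ¬P):
        × closes — contains both P and ¬P.
7 branches closed, 6 open.
Each open branch fixes some atoms; the unmentioned ones are free. Counting distinct full assignments: branch {P=1, R=0, S=0, T=1, U=0} (Q) contributes 2 new; branch {P=1, R=0, S=0, T=1, U=0} (Q) contributes 0 new; branch {P=1, R=1, S=0, T=0, U=0} (Q) contributes 2 new; branch {P=1, R=1, S=0, T=0, U=0} (Q) contributes 0 new; branch {P=0, R=0, S=1, T=1, U=1} (Q) contributes 2 new; branch {P=0, R=1, S=1, T=0, U=1} (Q) contributes 2 new. Total: 8.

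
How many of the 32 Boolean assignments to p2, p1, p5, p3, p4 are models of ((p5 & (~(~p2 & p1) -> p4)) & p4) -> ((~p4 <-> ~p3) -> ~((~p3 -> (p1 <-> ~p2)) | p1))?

28

Initial set: {(((p5 & (~(~p2 & p1) -> p4)) & p4) -> ((~p4 <-> ~p3) -> ~((~p3 -> (p1 <-> ~p2)) | p1)))}.
(((p5 & (~(~p2 & p1) -> p4)) & p4) -> ((~p4 <-> ~p3) -> ~((~p3 -> (p1 <-> ~p2)) | p1))): β-rule — branch into ~((p5 & (~(~p2 & p1) -> p4)) & p4)  //  ((~p4 <-> ~p3) -> ~((~p3 -> (p1 <-> ~p2)) | p1)).
  branch 1 (add ~((p5 & (~(~p2 & p1) -> p4)) & p4)):
    ~((p5 & (~(~p2 & p1) -> p4)) & p4): β-rule — branch into ~(p5 & (~(~p2 & p1) -> p4))  //  ~p4.
      branch 1.1 (add ~(p5 & (~(~p2 & p1) -> p4))):
        ~(p5 & (~(~p2 & p1) -> p4)): β-rule — branch into ~p5  //  ~(~(~p2 & p1) -> p4).
          branch 1.1.1 (add ~p5):
            ○ open, literals {p5=F}.
          branch 1.1.2 (add ~(~(~p2 & p1) -> p4)):
            ~(~(~p2 & p1) -> p4): α-rule — add ~(~p2 & p1), ~p4.
            ~(~p2 & p1): β-rule — branch into ~~p2  //  ~p1.
              branch 1.1.2.1 (add ~~p2):
                ○ open, literals {p2=T, p4=F}.
              branch 1.1.2.2 (add ~p1):
                ○ open, literals {p1=F, p4=F}.
      branch 1.2 (add ~p4):
        ○ open, literals {p4=F}.
  branch 2 (add ((~p4 <-> ~p3) -> ~((~p3 -> (p1 <-> ~p2)) | p1))):
    ((~p4 <-> ~p3) -> ~((~p3 -> (p1 <-> ~p2)) | p1)): β-rule — branch into ~(~p4 <-> ~p3)  //  ~((~p3 -> (p1 <-> ~p2)) | p1).
      branch 2.1 (add ~(~p4 <-> ~p3)):
        ~(~p4 <-> ~p3): β-rule — branch into ~p4, ~~p3  //  ~~p4, ~p3.
          branch 2.1.1 (add ~p4, ~~p3):
            ○ open, literals {p3=T, p4=F}.
          branch 2.1.2 (add ~~p4, ~p3):
            ○ open, literals {p3=F, p4=T}.
      branch 2.2 (add ~((~p3 -> (p1 <-> ~p2)) | p1)):
        ~((~p3 -> (p1 <-> ~p2)) | p1): α-rule — add ~(~p3 -> (p1 <-> ~p2)), ~p1.
        ~(~p3 -> (p1 <-> ~p2)): α-rule — add ~p3, ~(p1 <-> ~p2).
        ~(p1 <-> ~p2): β-rule — branch into p1, ~~p2  //  ~p1, ~p2.
          branch 2.2.1 (add p1, ~~p2):
            × closes — contains both p1 and ~p1.
          branch 2.2.2 (add ~p1, ~p2):
            ○ open, literals {p1=F, p2=F, p3=F}.
1 branch closed, 7 open.
Each open branch fixes some atoms; the unmentioned ones are free. Counting distinct full assignments: branch {p5=F} (p2, p1, p3, p4) contributes 16 new; branch {p2=T, p4=F} (p1, p5, p3) contributes 4 new; branch {p1=F, p4=F} (p2, p5, p3) contributes 2 new; branch {p4=F} (p2, p1, p5, p3) contributes 2 new; branch {p3=T, p4=F} (p2, p1, p5) contributes 0 new; branch {p3=F, p4=T} (p2, p1, p5) contributes 4 new; branch {p1=F, p2=F, p3=F} (p5, p4) contributes 0 new. Total: 28.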